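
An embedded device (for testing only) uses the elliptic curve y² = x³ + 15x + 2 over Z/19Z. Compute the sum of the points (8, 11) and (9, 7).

(8, 11) + (9, 7). λ = (7 - 11)/(9 - 8) ≡ 15/1 mod 19. 1⁻¹ ≡ 1 (mod 19) since 1·1 = 1 ≡ 1, so λ ≡ 15.
  x = λ² - 8 - 9 = 225 - 17 ≡ 18; y = λ·(8 - 18) - 11 ≡ 10. → (18, 10)

(18, 10)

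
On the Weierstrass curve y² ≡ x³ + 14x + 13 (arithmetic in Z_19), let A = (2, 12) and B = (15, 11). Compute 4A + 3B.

First 4A:
Double-and-add on 4 = (100)₂. Start with A = (2, 12) for the leading 1-bit.
double: tangent at (2, 12): λ = (3·2² + 14)/(2·12) ≡ 7/5. 5⁻¹ ≡ 4 (mod 19), so λ ≡ 7·4 ≡ 9.
  x = λ² - 2 - 2 = 81 - 4 ≡ 1; y = λ·(2 - 1) - 12 ≡ 16. → (1, 16)
double: tangent at (1, 16): λ = (3·1² + 14)/(2·16) ≡ 17/13. 13⁻¹ ≡ 3 (mod 19) since 13·3 = 39 ≡ 1, so λ ≡ 17·3 ≡ 13.
  x = λ² - 1 - 1 = 169 - 2 ≡ 15; y = λ·(1 - 15) - 16 ≡ 11. → (15, 11)
4A = (15, 11).
Next 3B:
Repeated addition: build up to 3B.
2B: tangent at (15, 11): λ = (3·15² + 14)/(2·11) ≡ 5/3. 3⁻¹ ≡ 13 (mod 19) since 3·13 = 39 ≡ 1, so λ ≡ 5·13 ≡ 8.
  x = λ² - 15 - 15 = 64 - 30 ≡ 15; y = λ·(15 - 15) - 11 ≡ 8. → (15, 8)
3B: (15, 8) + (15, 11): same x and y₁ ≡ -y₂, so the sum is O.
3B = O.
Finally 4A + 3B:
(15, 11) + O = (15, 11) (identity).

(15, 11)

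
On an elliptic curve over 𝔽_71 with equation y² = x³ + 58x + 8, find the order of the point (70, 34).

2P: tangent at (70, 34): λ = (3·70² + 58)/(2·34) ≡ 61/68. 68⁻¹ ≡ 47 (mod 71), so λ ≡ 61·47 ≡ 27.
  x = λ² - 70 - 70 = 729 - 140 ≡ 21; y = λ·(70 - 21) - 34 ≡ 11. → (21, 11)
3P: (21, 11) + (70, 34). λ = (34 - 11)/(70 - 21) ≡ 23/49 mod 71. 49⁻¹ ≡ 29 (mod 71), so λ ≡ 28.
  x = λ² - 21 - 70 = 784 - 91 ≡ 54; y = λ·(21 - 54) - 11 ≡ 59. → (54, 59)
4P: (54, 59) + (70, 34). λ = (34 - 59)/(70 - 54) ≡ 46/16 mod 71. 16⁻¹ ≡ 40 (mod 71), so λ ≡ 65.
  x = λ² - 54 - 70 = 4225 - 124 ≡ 54; y = λ·(54 - 54) - 59 ≡ 12. → (54, 12)
5P: (54, 12) + (70, 34). λ = (34 - 12)/(70 - 54) ≡ 22/16 mod 71. 16⁻¹ ≡ 40 (mod 71), so λ ≡ 28.
  x = λ² - 54 - 70 = 784 - 124 ≡ 21; y = λ·(54 - 21) - 12 ≡ 60. → (21, 60)
6P: (21, 60) + (70, 34). λ = (34 - 60)/(70 - 21) ≡ 45/49 mod 71. 49⁻¹ ≡ 29 (mod 71) since 49·29 = 1421 ≡ 1, so λ ≡ 27.
  x = λ² - 21 - 70 = 729 - 91 ≡ 70; y = λ·(21 - 70) - 60 ≡ 37. → (70, 37)
7P: (70, 37) + (70, 34): same x and y₁ ≡ -y₂, so the sum is the point at infinity.
7P = the point at infinity, so the order is 7.

7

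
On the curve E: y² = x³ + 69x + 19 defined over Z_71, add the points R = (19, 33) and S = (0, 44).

(13, 42)

(19, 33) + (0, 44). λ = (44 - 33)/(0 - 19) ≡ 11/52 mod 71. 52⁻¹ ≡ 56 (mod 71), so λ ≡ 48.
  x = λ² - 19 - 0 = 2304 - 19 ≡ 13; y = λ·(19 - 13) - 33 ≡ 42. → (13, 42)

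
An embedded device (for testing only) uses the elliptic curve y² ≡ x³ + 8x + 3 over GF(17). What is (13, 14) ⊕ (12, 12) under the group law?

(13, 3)

(13, 14) + (12, 12). λ = (12 - 14)/(12 - 13) ≡ 15/16 mod 17. 16⁻¹ ≡ 16 (mod 17) since 16·16 = 256 ≡ 1, so λ ≡ 2.
  x = λ² - 13 - 12 = 4 - 25 ≡ 13; y = λ·(13 - 13) - 14 ≡ 3. → (13, 3)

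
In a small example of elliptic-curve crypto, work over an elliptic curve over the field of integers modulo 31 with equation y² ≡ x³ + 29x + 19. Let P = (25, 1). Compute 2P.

tangent at (25, 1): λ = (3·25² + 29)/(2·1) ≡ 13/2. 2⁻¹ ≡ 16 (mod 31), so λ ≡ 13·16 ≡ 22.
  x = λ² - 25 - 25 = 484 - 50 ≡ 0; y = λ·(25 - 0) - 1 ≡ 22. → (0, 22)

(0, 22)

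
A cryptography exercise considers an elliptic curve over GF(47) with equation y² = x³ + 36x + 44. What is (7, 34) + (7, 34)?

tangent at (7, 34): λ = (3·7² + 36)/(2·34) ≡ 42/21. 21⁻¹ ≡ 9 (mod 47), so λ ≡ 42·9 ≡ 2.
  x = λ² - 7 - 7 = 4 - 14 ≡ 37; y = λ·(7 - 37) - 34 ≡ 0. → (37, 0)

(37, 0)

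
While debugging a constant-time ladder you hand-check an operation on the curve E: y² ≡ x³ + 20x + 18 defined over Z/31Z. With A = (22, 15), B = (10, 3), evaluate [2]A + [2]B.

(9, 20)

First 2A:
Repeated addition: build up to 2A.
2A: tangent at (22, 15): λ = (3·22² + 20)/(2·15) ≡ 15/30. 30⁻¹ ≡ 30 (mod 31) since 30·30 = 900 ≡ 1, so λ ≡ 15·30 ≡ 16.
  x = λ² - 22 - 22 = 256 - 44 ≡ 26; y = λ·(22 - 26) - 15 ≡ 14. → (26, 14)
2A = (26, 14).
Next 2B:
Repeated addition: build up to 2B.
2B: tangent at (10, 3): λ = (3·10² + 20)/(2·3) ≡ 10/6. 6⁻¹ ≡ 26 (mod 31), so λ ≡ 10·26 ≡ 12.
  x = λ² - 10 - 10 = 144 - 20 ≡ 0; y = λ·(10 - 0) - 3 ≡ 24. → (0, 24)
2B = (0, 24).
Finally 2A + 2B:
(26, 14) + (0, 24). λ = (24 - 14)/(0 - 26) ≡ 10/5 mod 31. 5⁻¹ ≡ 25 (mod 31), so λ ≡ 2.
  x = λ² - 26 - 0 = 4 - 26 ≡ 9; y = λ·(26 - 9) - 14 ≡ 20. → (9, 20)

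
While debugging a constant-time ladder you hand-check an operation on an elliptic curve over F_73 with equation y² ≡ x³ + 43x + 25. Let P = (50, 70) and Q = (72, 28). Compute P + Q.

(56, 41)

(50, 70) + (72, 28). λ = (28 - 70)/(72 - 50) ≡ 31/22 mod 73. 22⁻¹ ≡ 10 (mod 73), so λ ≡ 18.
  x = λ² - 50 - 72 = 324 - 122 ≡ 56; y = λ·(50 - 56) - 70 ≡ 41. → (56, 41)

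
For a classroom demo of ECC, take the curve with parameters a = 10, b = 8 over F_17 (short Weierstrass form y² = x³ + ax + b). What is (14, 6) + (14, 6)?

(5, 9)

tangent at (14, 6): λ = (3·14² + 10)/(2·6) ≡ 3/12. 12⁻¹ ≡ 10 (mod 17), so λ ≡ 3·10 ≡ 13.
  x = λ² - 14 - 14 = 169 - 28 ≡ 5; y = λ·(14 - 5) - 6 ≡ 9. → (5, 9)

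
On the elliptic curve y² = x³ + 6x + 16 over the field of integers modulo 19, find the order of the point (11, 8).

2P: tangent at (11, 8): λ = (3·11² + 6)/(2·8) ≡ 8/16. 16⁻¹ ≡ 6 (mod 19) since 16·6 = 96 ≡ 1, so λ ≡ 8·6 ≡ 10.
  x = λ² - 11 - 11 = 100 - 22 ≡ 2; y = λ·(11 - 2) - 8 ≡ 6. → (2, 6)
3P: (2, 6) + (11, 8). λ = (8 - 6)/(11 - 2) ≡ 2/9 mod 19. 9⁻¹ ≡ 17 (mod 19), so λ ≡ 15.
  x = λ² - 2 - 11 = 225 - 13 ≡ 3; y = λ·(2 - 3) - 6 ≡ 17. → (3, 17)
4P: (3, 17) + (11, 8). λ = (8 - 17)/(11 - 3) ≡ 10/8 mod 19. 8⁻¹ ≡ 12 (mod 19) since 8·12 = 96 ≡ 1, so λ ≡ 6.
  x = λ² - 3 - 11 = 36 - 14 ≡ 3; y = λ·(3 - 3) - 17 ≡ 2. → (3, 2)
5P: (3, 2) + (11, 8). λ = (8 - 2)/(11 - 3) ≡ 6/8 mod 19. 8⁻¹ ≡ 12 (mod 19), so λ ≡ 15.
  x = λ² - 3 - 11 = 225 - 14 ≡ 2; y = λ·(3 - 2) - 2 ≡ 13. → (2, 13)
6P: (2, 13) + (11, 8). λ = (8 - 13)/(11 - 2) ≡ 14/9 mod 19. 9⁻¹ ≡ 17 (mod 19) since 9·17 = 153 ≡ 1, so λ ≡ 10.
  x = λ² - 2 - 11 = 100 - 13 ≡ 11; y = λ·(2 - 11) - 13 ≡ 11. → (11, 11)
7P: (11, 11) + (11, 8): same x and y₁ ≡ -y₂, so the sum is ∞.
7P = ∞, so the order is 7.

7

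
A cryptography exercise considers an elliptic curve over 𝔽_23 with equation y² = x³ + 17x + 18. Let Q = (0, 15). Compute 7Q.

Double-and-add on 7 = (111)₂. Start with Q = (0, 15) for the leading 1-bit.
double: tangent at (0, 15): λ = (3·0² + 17)/(2·15) ≡ 17/7. 7⁻¹ ≡ 10 (mod 23), so λ ≡ 17·10 ≡ 9.
  x = λ² - 0 - 0 = 81 - 0 ≡ 12; y = λ·(0 - 12) - 15 ≡ 15. → (12, 15)
add Q: (12, 15) + (0, 15). λ = (15 - 15)/(0 - 12) ≡ 0/11 mod 23. 11⁻¹ ≡ 21 (mod 23), so λ ≡ 0.
  x = λ² - 12 - 0 = 0 - 12 ≡ 11; y = λ·(12 - 11) - 15 ≡ 8. → (11, 8)
double: tangent at (11, 8): λ = (3·11² + 17)/(2·8) ≡ 12/16. 16⁻¹ ≡ 13 (mod 23) since 16·13 = 208 ≡ 1, so λ ≡ 12·13 ≡ 18.
  x = λ² - 11 - 11 = 324 - 22 ≡ 3; y = λ·(11 - 3) - 8 ≡ 21. → (3, 21)
add Q: (3, 21) + (0, 15). λ = (15 - 21)/(0 - 3) ≡ 17/20 mod 23. 20⁻¹ ≡ 15 (mod 23), so λ ≡ 2.
  x = λ² - 3 - 0 = 4 - 3 ≡ 1; y = λ·(3 - 1) - 21 ≡ 6. → (1, 6)

(1, 6)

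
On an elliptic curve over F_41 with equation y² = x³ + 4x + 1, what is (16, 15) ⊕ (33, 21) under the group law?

(16, 15) + (33, 21). λ = (21 - 15)/(33 - 16) ≡ 6/17 mod 41. 17⁻¹ ≡ 29 (mod 41) since 17·29 = 493 ≡ 1, so λ ≡ 10.
  x = λ² - 16 - 33 = 100 - 49 ≡ 10; y = λ·(16 - 10) - 15 ≡ 4. → (10, 4)

(10, 4)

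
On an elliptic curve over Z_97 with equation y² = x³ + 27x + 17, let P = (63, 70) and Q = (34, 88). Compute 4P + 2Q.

(53, 84)

First 4P:
Repeated addition: build up to 4P.
2P: tangent at (63, 70): λ = (3·63² + 27)/(2·70) ≡ 3/43. 43⁻¹ ≡ 88 (mod 97), so λ ≡ 3·88 ≡ 70.
  x = λ² - 63 - 63 = 4900 - 126 ≡ 21; y = λ·(63 - 21) - 70 ≡ 57. → (21, 57)
3P: (21, 57) + (63, 70). λ = (70 - 57)/(63 - 21) ≡ 13/42 mod 97. 42⁻¹ ≡ 67 (mod 97), so λ ≡ 95.
  x = λ² - 21 - 63 = 9025 - 84 ≡ 17; y = λ·(21 - 17) - 57 ≡ 32. → (17, 32)
4P: (17, 32) + (63, 70). λ = (70 - 32)/(63 - 17) ≡ 38/46 mod 97. 46⁻¹ ≡ 19 (mod 97), so λ ≡ 43.
  x = λ² - 17 - 63 = 1849 - 80 ≡ 23; y = λ·(17 - 23) - 32 ≡ 1. → (23, 1)
4P = (23, 1).
Next 2Q:
Repeated addition: build up to 2Q.
2Q: tangent at (34, 88): λ = (3·34² + 27)/(2·88) ≡ 3/79. 79⁻¹ ≡ 70 (mod 97) since 79·70 = 5530 ≡ 1, so λ ≡ 3·70 ≡ 16.
  x = λ² - 34 - 34 = 256 - 68 ≡ 91; y = λ·(34 - 91) - 88 ≡ 67. → (91, 67)
2Q = (91, 67).
Finally 4P + 2Q:
(23, 1) + (91, 67). λ = (67 - 1)/(91 - 23) ≡ 66/68 mod 97. 68⁻¹ ≡ 10 (mod 97), so λ ≡ 78.
  x = λ² - 23 - 91 = 6084 - 114 ≡ 53; y = λ·(23 - 53) - 1 ≡ 84. → (53, 84)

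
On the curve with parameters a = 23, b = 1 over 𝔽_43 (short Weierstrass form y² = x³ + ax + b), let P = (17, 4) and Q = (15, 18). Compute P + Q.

(17, 4) + (15, 18). λ = (18 - 4)/(15 - 17) ≡ 14/41 mod 43. 41⁻¹ ≡ 21 (mod 43) since 41·21 = 861 ≡ 1, so λ ≡ 36.
  x = λ² - 17 - 15 = 1296 - 32 ≡ 17; y = λ·(17 - 17) - 4 ≡ 39. → (17, 39)

(17, 39)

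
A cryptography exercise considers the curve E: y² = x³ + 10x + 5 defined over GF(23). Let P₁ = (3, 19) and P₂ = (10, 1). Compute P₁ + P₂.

(3, 19) + (10, 1). λ = (1 - 19)/(10 - 3) ≡ 5/7 mod 23. 7⁻¹ ≡ 10 (mod 23), so λ ≡ 4.
  x = λ² - 3 - 10 = 16 - 13 ≡ 3; y = λ·(3 - 3) - 19 ≡ 4. → (3, 4)

(3, 4)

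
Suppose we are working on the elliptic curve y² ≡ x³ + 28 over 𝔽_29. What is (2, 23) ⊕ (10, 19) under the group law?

(10, 10)

(2, 23) + (10, 19). λ = (19 - 23)/(10 - 2) ≡ 25/8 mod 29. 8⁻¹ ≡ 11 (mod 29), so λ ≡ 14.
  x = λ² - 2 - 10 = 196 - 12 ≡ 10; y = λ·(2 - 10) - 23 ≡ 10. → (10, 10)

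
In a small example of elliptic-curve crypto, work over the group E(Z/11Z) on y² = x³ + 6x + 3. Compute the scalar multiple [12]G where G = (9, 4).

(7, 6)

Double-and-add on 12 = (1100)₂. Start with G = (9, 4) for the leading 1-bit.
double: tangent at (9, 4): λ = (3·9² + 6)/(2·4) ≡ 7/8. 8⁻¹ ≡ 7 (mod 11), so λ ≡ 7·7 ≡ 5.
  x = λ² - 9 - 9 = 25 - 18 ≡ 7; y = λ·(9 - 7) - 4 ≡ 6. → (7, 6)
add G: (7, 6) + (9, 4). λ = (4 - 6)/(9 - 7) ≡ 9/2 mod 11. 2⁻¹ ≡ 6 (mod 11) since 2·6 = 12 ≡ 1, so λ ≡ 10.
  x = λ² - 7 - 9 = 100 - 16 ≡ 7; y = λ·(7 - 7) - 6 ≡ 5. → (7, 5)
double: tangent at (7, 5): λ = (3·7² + 6)/(2·5) ≡ 10/10. 10⁻¹ ≡ 10 (mod 11), so λ ≡ 10·10 ≡ 1.
  x = λ² - 7 - 7 = 1 - 14 ≡ 9; y = λ·(7 - 9) - 5 ≡ 4. → (9, 4)
double: tangent at (9, 4): λ = (3·9² + 6)/(2·4) ≡ 7/8. 8⁻¹ ≡ 7 (mod 11), so λ ≡ 7·7 ≡ 5.
  x = λ² - 9 - 9 = 25 - 18 ≡ 7; y = λ·(9 - 7) - 4 ≡ 6. → (7, 6)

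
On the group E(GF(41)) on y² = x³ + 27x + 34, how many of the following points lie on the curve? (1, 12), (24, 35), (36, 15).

2

(1, 12): 12² ≡ 21, rhs ≡ 21 → on.
(24, 35): 35² ≡ 36, rhs ≡ 33 → off.
(36, 15): 15² ≡ 20, rhs ≡ 20 → on.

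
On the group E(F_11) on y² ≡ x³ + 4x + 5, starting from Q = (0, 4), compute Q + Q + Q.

Repeated addition: build up to 3Q.
2Q: tangent at (0, 4): λ = (3·0² + 4)/(2·4) ≡ 4/8. 8⁻¹ ≡ 7 (mod 11), so λ ≡ 4·7 ≡ 6.
  x = λ² - 0 - 0 = 36 - 0 ≡ 3; y = λ·(0 - 3) - 4 ≡ 0. → (3, 0)
3Q: (3, 0) + (0, 4). λ = (4 - 0)/(0 - 3) ≡ 4/8 mod 11. 8⁻¹ ≡ 7 (mod 11), so λ ≡ 6.
  x = λ² - 3 - 0 = 36 - 3 ≡ 0; y = λ·(3 - 0) - 0 ≡ 7. → (0, 7)

(0, 7)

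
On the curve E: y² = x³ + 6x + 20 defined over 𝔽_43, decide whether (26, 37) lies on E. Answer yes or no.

yes

y² = 37² ≡ 36; x³ + 6x + 20 = 17752 ≡ 36 (mod 43). 36 = 36.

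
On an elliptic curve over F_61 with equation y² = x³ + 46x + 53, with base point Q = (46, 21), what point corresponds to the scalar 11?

(47, 9)

Repeated addition: build up to 11Q.
2Q: tangent at (46, 21): λ = (3·46² + 46)/(2·21) ≡ 50/42. 42⁻¹ ≡ 16 (mod 61), so λ ≡ 50·16 ≡ 7.
  x = λ² - 46 - 46 = 49 - 92 ≡ 18; y = λ·(46 - 18) - 21 ≡ 53. → (18, 53)
3Q: (18, 53) + (46, 21). λ = (21 - 53)/(46 - 18) ≡ 29/28 mod 61. 28⁻¹ ≡ 24 (mod 61), so λ ≡ 25.
  x = λ² - 18 - 46 = 625 - 64 ≡ 12; y = λ·(18 - 12) - 53 ≡ 36. → (12, 36)
4Q: (12, 36) + (46, 21). λ = (21 - 36)/(46 - 12) ≡ 46/34 mod 61. 34⁻¹ ≡ 9 (mod 61), so λ ≡ 48.
  x = λ² - 12 - 46 = 2304 - 58 ≡ 50; y = λ·(12 - 50) - 36 ≡ 31. → (50, 31)
5Q: (50, 31) + (46, 21). λ = (21 - 31)/(46 - 50) ≡ 51/57 mod 61. 57⁻¹ ≡ 15 (mod 61), so λ ≡ 33.
  x = λ² - 50 - 46 = 1089 - 96 ≡ 17; y = λ·(50 - 17) - 31 ≡ 21. → (17, 21)
6Q: (17, 21) + (46, 21). λ = (21 - 21)/(46 - 17) ≡ 0/29 mod 61. 29⁻¹ ≡ 40 (mod 61) since 29·40 = 1160 ≡ 1, so λ ≡ 0.
  x = λ² - 17 - 46 = 0 - 63 ≡ 59; y = λ·(17 - 59) - 21 ≡ 40. → (59, 40)
7Q: (59, 40) + (46, 21). λ = (21 - 40)/(46 - 59) ≡ 42/48 mod 61. 48⁻¹ ≡ 14 (mod 61), so λ ≡ 39.
  x = λ² - 59 - 46 = 1521 - 105 ≡ 13; y = λ·(59 - 13) - 40 ≡ 46. → (13, 46)
8Q: (13, 46) + (46, 21). λ = (21 - 46)/(46 - 13) ≡ 36/33 mod 61. 33⁻¹ ≡ 37 (mod 61), so λ ≡ 51.
  x = λ² - 13 - 46 = 2601 - 59 ≡ 41; y = λ·(13 - 41) - 46 ≡ 51. → (41, 51)
9Q: (41, 51) + (46, 21). λ = (21 - 51)/(46 - 41) ≡ 31/5 mod 61. 5⁻¹ ≡ 49 (mod 61) since 5·49 = 245 ≡ 1, so λ ≡ 55.
  x = λ² - 41 - 46 = 3025 - 87 ≡ 10; y = λ·(41 - 10) - 51 ≡ 7. → (10, 7)
10Q: (10, 7) + (46, 21). λ = (21 - 7)/(46 - 10) ≡ 14/36 mod 61. 36⁻¹ ≡ 39 (mod 61), so λ ≡ 58.
  x = λ² - 10 - 46 = 3364 - 56 ≡ 14; y = λ·(10 - 14) - 7 ≡ 5. → (14, 5)
11Q: (14, 5) + (46, 21). λ = (21 - 5)/(46 - 14) ≡ 16/32 mod 61. 32⁻¹ ≡ 21 (mod 61) since 32·21 = 672 ≡ 1, so λ ≡ 31.
  x = λ² - 14 - 46 = 961 - 60 ≡ 47; y = λ·(14 - 47) - 5 ≡ 9. → (47, 9)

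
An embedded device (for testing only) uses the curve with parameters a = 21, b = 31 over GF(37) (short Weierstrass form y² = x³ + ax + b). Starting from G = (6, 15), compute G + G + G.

(17, 11)

Repeated addition: build up to 3G.
2G: tangent at (6, 15): λ = (3·6² + 21)/(2·15) ≡ 18/30. 30⁻¹ ≡ 21 (mod 37), so λ ≡ 18·21 ≡ 8.
  x = λ² - 6 - 6 = 64 - 12 ≡ 15; y = λ·(6 - 15) - 15 ≡ 24. → (15, 24)
3G: (15, 24) + (6, 15). λ = (15 - 24)/(6 - 15) ≡ 28/28 mod 37. 28⁻¹ ≡ 4 (mod 37), so λ ≡ 1.
  x = λ² - 15 - 6 = 1 - 21 ≡ 17; y = λ·(15 - 17) - 24 ≡ 11. → (17, 11)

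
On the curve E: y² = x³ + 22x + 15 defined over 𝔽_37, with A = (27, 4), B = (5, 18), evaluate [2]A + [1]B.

(1, 36)

First 2A:
Repeated addition: build up to 2A.
2A: tangent at (27, 4): λ = (3·27² + 22)/(2·4) ≡ 26/8. 8⁻¹ ≡ 14 (mod 37) since 8·14 = 112 ≡ 1, so λ ≡ 26·14 ≡ 31.
  x = λ² - 27 - 27 = 961 - 54 ≡ 19; y = λ·(27 - 19) - 4 ≡ 22. → (19, 22)
2A = (19, 22).
Finally 2A + B:
(19, 22) + (5, 18). λ = (18 - 22)/(5 - 19) ≡ 33/23 mod 37. 23⁻¹ ≡ 29 (mod 37), so λ ≡ 32.
  x = λ² - 19 - 5 = 1024 - 24 ≡ 1; y = λ·(19 - 1) - 22 ≡ 36. → (1, 36)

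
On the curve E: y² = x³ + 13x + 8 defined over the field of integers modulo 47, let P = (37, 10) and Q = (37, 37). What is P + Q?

O

The two points share x = 37 and their y-coordinates satisfy 10 + 37 ≡ 0 (mod 47), so they are inverses. Their sum is ∞.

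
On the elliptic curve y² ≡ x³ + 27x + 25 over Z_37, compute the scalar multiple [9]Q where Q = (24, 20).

(10, 0)

Repeated addition: build up to 9Q.
2Q: tangent at (24, 20): λ = (3·24² + 27)/(2·20) ≡ 16/3. 3⁻¹ ≡ 25 (mod 37), so λ ≡ 16·25 ≡ 30.
  x = λ² - 24 - 24 = 900 - 48 ≡ 1; y = λ·(24 - 1) - 20 ≡ 4. → (1, 4)
3Q: (1, 4) + (24, 20). λ = (20 - 4)/(24 - 1) ≡ 16/23 mod 37. 23⁻¹ ≡ 29 (mod 37) since 23·29 = 667 ≡ 1, so λ ≡ 20.
  x = λ² - 1 - 24 = 400 - 25 ≡ 5; y = λ·(1 - 5) - 4 ≡ 27. → (5, 27)
4Q: (5, 27) + (24, 20). λ = (20 - 27)/(24 - 5) ≡ 30/19 mod 37. 19⁻¹ ≡ 2 (mod 37) since 19·2 = 38 ≡ 1, so λ ≡ 23.
  x = λ² - 5 - 24 = 529 - 29 ≡ 19; y = λ·(5 - 19) - 27 ≡ 21. → (19, 21)
5Q: (19, 21) + (24, 20). λ = (20 - 21)/(24 - 19) ≡ 36/5 mod 37. 5⁻¹ ≡ 15 (mod 37) since 5·15 = 75 ≡ 1, so λ ≡ 22.
  x = λ² - 19 - 24 = 484 - 43 ≡ 34; y = λ·(19 - 34) - 21 ≡ 19. → (34, 19)
6Q: (34, 19) + (24, 20). λ = (20 - 19)/(24 - 34) ≡ 1/27 mod 37. 27⁻¹ ≡ 11 (mod 37) since 27·11 = 297 ≡ 1, so λ ≡ 11.
  x = λ² - 34 - 24 = 121 - 58 ≡ 26; y = λ·(34 - 26) - 19 ≡ 32. → (26, 32)
7Q: (26, 32) + (24, 20). λ = (20 - 32)/(24 - 26) ≡ 25/35 mod 37. 35⁻¹ ≡ 18 (mod 37) since 35·18 = 630 ≡ 1, so λ ≡ 6.
  x = λ² - 26 - 24 = 36 - 50 ≡ 23; y = λ·(26 - 23) - 32 ≡ 23. → (23, 23)
8Q: (23, 23) + (24, 20). λ = (20 - 23)/(24 - 23) ≡ 34/1 mod 37. 1⁻¹ ≡ 1 (mod 37) since 1·1 = 1 ≡ 1, so λ ≡ 34.
  x = λ² - 23 - 24 = 1156 - 47 ≡ 36; y = λ·(23 - 36) - 23 ≡ 16. → (36, 16)
9Q: (36, 16) + (24, 20). λ = (20 - 16)/(24 - 36) ≡ 4/25 mod 37. 25⁻¹ ≡ 3 (mod 37) since 25·3 = 75 ≡ 1, so λ ≡ 12.
  x = λ² - 36 - 24 = 144 - 60 ≡ 10; y = λ·(36 - 10) - 16 ≡ 0. → (10, 0)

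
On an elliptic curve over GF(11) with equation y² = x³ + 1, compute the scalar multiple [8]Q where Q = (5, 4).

Repeated addition: build up to 8Q.
2Q: tangent at (5, 4): λ = (3·5² + 0)/(2·4) ≡ 9/8. 8⁻¹ ≡ 7 (mod 11) since 8·7 = 56 ≡ 1, so λ ≡ 9·7 ≡ 8.
  x = λ² - 5 - 5 = 64 - 10 ≡ 10; y = λ·(5 - 10) - 4 ≡ 0. → (10, 0)
3Q: (10, 0) + (5, 4). λ = (4 - 0)/(5 - 10) ≡ 4/6 mod 11. 6⁻¹ ≡ 2 (mod 11), so λ ≡ 8.
  x = λ² - 10 - 5 = 64 - 15 ≡ 5; y = λ·(10 - 5) - 0 ≡ 7. → (5, 7)
4Q: (5, 7) + (5, 4): same x and y₁ ≡ -y₂, so the sum is 𝒪.
5Q: 𝒪 + (5, 4) = (5, 4) (identity).
6Q: tangent at (5, 4): λ = (3·5² + 0)/(2·4) ≡ 9/8. 8⁻¹ ≡ 7 (mod 11), so λ ≡ 9·7 ≡ 8.
  x = λ² - 5 - 5 = 64 - 10 ≡ 10; y = λ·(5 - 10) - 4 ≡ 0. → (10, 0)
7Q: (10, 0) + (5, 4). λ = (4 - 0)/(5 - 10) ≡ 4/6 mod 11. 6⁻¹ ≡ 2 (mod 11), so λ ≡ 8.
  x = λ² - 10 - 5 = 64 - 15 ≡ 5; y = λ·(10 - 5) - 0 ≡ 7. → (5, 7)
8Q: (5, 7) + (5, 4): same x and y₁ ≡ -y₂, so the sum is 𝒪.

O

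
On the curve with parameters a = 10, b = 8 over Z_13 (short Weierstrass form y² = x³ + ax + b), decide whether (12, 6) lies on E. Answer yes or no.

y² = 6² ≡ 10; x³ + 10x + 8 = 1856 ≡ 10 (mod 13). 10 = 10.

yes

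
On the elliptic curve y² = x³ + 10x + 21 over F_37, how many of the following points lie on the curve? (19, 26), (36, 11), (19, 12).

1

(19, 26): 26² ≡ 10, rhs ≡ 3 → off.
(36, 11): 11² ≡ 10, rhs ≡ 10 → on.
(19, 12): 12² ≡ 33, rhs ≡ 3 → off.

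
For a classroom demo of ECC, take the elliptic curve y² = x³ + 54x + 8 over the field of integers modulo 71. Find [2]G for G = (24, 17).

tangent at (24, 17): λ = (3·24² + 54)/(2·17) ≡ 7/34. 34⁻¹ ≡ 23 (mod 71) since 34·23 = 782 ≡ 1, so λ ≡ 7·23 ≡ 19.
  x = λ² - 24 - 24 = 361 - 48 ≡ 29; y = λ·(24 - 29) - 17 ≡ 30. → (29, 30)

(29, 30)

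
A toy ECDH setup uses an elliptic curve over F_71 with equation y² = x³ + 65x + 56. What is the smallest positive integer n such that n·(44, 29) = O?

2P: tangent at (44, 29): λ = (3·44² + 65)/(2·29) ≡ 51/58. 58⁻¹ ≡ 60 (mod 71) since 58·60 = 3480 ≡ 1, so λ ≡ 51·60 ≡ 7.
  x = λ² - 44 - 44 = 49 - 88 ≡ 32; y = λ·(44 - 32) - 29 ≡ 55. → (32, 55)
3P: (32, 55) + (44, 29). λ = (29 - 55)/(44 - 32) ≡ 45/12 mod 71. 12⁻¹ ≡ 6 (mod 71), so λ ≡ 57.
  x = λ² - 32 - 44 = 3249 - 76 ≡ 49; y = λ·(32 - 49) - 55 ≡ 41. → (49, 41)
4P: (49, 41) + (44, 29). λ = (29 - 41)/(44 - 49) ≡ 59/66 mod 71. 66⁻¹ ≡ 14 (mod 71) since 66·14 = 924 ≡ 1, so λ ≡ 45.
  x = λ² - 49 - 44 = 2025 - 93 ≡ 15; y = λ·(49 - 15) - 41 ≡ 69. → (15, 69)
5P: (15, 69) + (44, 29). λ = (29 - 69)/(44 - 15) ≡ 31/29 mod 71. 29⁻¹ ≡ 49 (mod 71), so λ ≡ 28.
  x = λ² - 15 - 44 = 784 - 59 ≡ 15; y = λ·(15 - 15) - 69 ≡ 2. → (15, 2)
6P: (15, 2) + (44, 29). λ = (29 - 2)/(44 - 15) ≡ 27/29 mod 71. 29⁻¹ ≡ 49 (mod 71) since 29·49 = 1421 ≡ 1, so λ ≡ 45.
  x = λ² - 15 - 44 = 2025 - 59 ≡ 49; y = λ·(15 - 49) - 2 ≡ 30. → (49, 30)
7P: (49, 30) + (44, 29). λ = (29 - 30)/(44 - 49) ≡ 70/66 mod 71. 66⁻¹ ≡ 14 (mod 71), so λ ≡ 57.
  x = λ² - 49 - 44 = 3249 - 93 ≡ 32; y = λ·(49 - 32) - 30 ≡ 16. → (32, 16)
8P: (32, 16) + (44, 29). λ = (29 - 16)/(44 - 32) ≡ 13/12 mod 71. 12⁻¹ ≡ 6 (mod 71), so λ ≡ 7.
  x = λ² - 32 - 44 = 49 - 76 ≡ 44; y = λ·(32 - 44) - 16 ≡ 42. → (44, 42)
9P: (44, 42) + (44, 29): same x and y₁ ≡ -y₂, so the sum is O.
9P = O, so the order is 9.

9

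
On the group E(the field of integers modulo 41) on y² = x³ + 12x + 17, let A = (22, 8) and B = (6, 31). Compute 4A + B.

(15, 13)

First 4A:
Repeated addition: build up to 4A.
2A: tangent at (22, 8): λ = (3·22² + 12)/(2·8) ≡ 29/16. 16⁻¹ ≡ 18 (mod 41) since 16·18 = 288 ≡ 1, so λ ≡ 29·18 ≡ 30.
  x = λ² - 22 - 22 = 900 - 44 ≡ 36; y = λ·(22 - 36) - 8 ≡ 23. → (36, 23)
3A: (36, 23) + (22, 8). λ = (8 - 23)/(22 - 36) ≡ 26/27 mod 41. 27⁻¹ ≡ 38 (mod 41) since 27·38 = 1026 ≡ 1, so λ ≡ 4.
  x = λ² - 36 - 22 = 16 - 58 ≡ 40; y = λ·(36 - 40) - 23 ≡ 2. → (40, 2)
4A: (40, 2) + (22, 8). λ = (8 - 2)/(22 - 40) ≡ 6/23 mod 41. 23⁻¹ ≡ 25 (mod 41) since 23·25 = 575 ≡ 1, so λ ≡ 27.
  x = λ² - 40 - 22 = 729 - 62 ≡ 11; y = λ·(40 - 11) - 2 ≡ 2. → (11, 2)
4A = (11, 2).
Finally 4A + B:
(11, 2) + (6, 31). λ = (31 - 2)/(6 - 11) ≡ 29/36 mod 41. 36⁻¹ ≡ 8 (mod 41) since 36·8 = 288 ≡ 1, so λ ≡ 27.
  x = λ² - 11 - 6 = 729 - 17 ≡ 15; y = λ·(11 - 15) - 2 ≡ 13. → (15, 13)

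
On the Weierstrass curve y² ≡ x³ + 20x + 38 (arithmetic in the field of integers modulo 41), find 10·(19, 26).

Write Q = (19, 26).
Double-and-add on 10 = (1010)₂. Start with Q = (19, 26) for the leading 1-bit.
double: tangent at (19, 26): λ = (3·19² + 20)/(2·26) ≡ 37/11. 11⁻¹ ≡ 15 (mod 41), so λ ≡ 37·15 ≡ 22.
  x = λ² - 19 - 19 = 484 - 38 ≡ 36; y = λ·(19 - 36) - 26 ≡ 10. → (36, 10)
double: tangent at (36, 10): λ = (3·36² + 20)/(2·10) ≡ 13/20. 20⁻¹ ≡ 39 (mod 41), so λ ≡ 13·39 ≡ 15.
  x = λ² - 36 - 36 = 225 - 72 ≡ 30; y = λ·(36 - 30) - 10 ≡ 39. → (30, 39)
add Q: (30, 39) + (19, 26). λ = (26 - 39)/(19 - 30) ≡ 28/30 mod 41. 30⁻¹ ≡ 26 (mod 41), so λ ≡ 31.
  x = λ² - 30 - 19 = 961 - 49 ≡ 10; y = λ·(30 - 10) - 39 ≡ 7. → (10, 7)
double: tangent at (10, 7): λ = (3·10² + 20)/(2·7) ≡ 33/14. 14⁻¹ ≡ 3 (mod 41), so λ ≡ 33·3 ≡ 17.
  x = λ² - 10 - 10 = 289 - 20 ≡ 23; y = λ·(10 - 23) - 7 ≡ 18. → (23, 18)

(23, 18)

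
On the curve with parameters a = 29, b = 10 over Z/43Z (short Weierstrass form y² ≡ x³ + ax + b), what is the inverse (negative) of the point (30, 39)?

(30, 4)

-(30, 39) = (30, -39 mod 43) = (30, 4).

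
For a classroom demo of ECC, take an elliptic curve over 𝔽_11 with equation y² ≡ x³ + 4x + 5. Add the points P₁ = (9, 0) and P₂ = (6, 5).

(0, 7)

(9, 0) + (6, 5). λ = (5 - 0)/(6 - 9) ≡ 5/8 mod 11. 8⁻¹ ≡ 7 (mod 11), so λ ≡ 2.
  x = λ² - 9 - 6 = 4 - 15 ≡ 0; y = λ·(9 - 0) - 0 ≡ 7. → (0, 7)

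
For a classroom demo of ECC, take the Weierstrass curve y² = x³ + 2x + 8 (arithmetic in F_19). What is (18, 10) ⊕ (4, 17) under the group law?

(2, 1)

(18, 10) + (4, 17). λ = (17 - 10)/(4 - 18) ≡ 7/5 mod 19. 5⁻¹ ≡ 4 (mod 19), so λ ≡ 9.
  x = λ² - 18 - 4 = 81 - 22 ≡ 2; y = λ·(18 - 2) - 10 ≡ 1. → (2, 1)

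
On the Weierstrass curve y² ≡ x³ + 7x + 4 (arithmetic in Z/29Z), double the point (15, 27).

(4, 26)

tangent at (15, 27): λ = (3·15² + 7)/(2·27) ≡ 15/25. 25⁻¹ ≡ 7 (mod 29) since 25·7 = 175 ≡ 1, so λ ≡ 15·7 ≡ 18.
  x = λ² - 15 - 15 = 324 - 30 ≡ 4; y = λ·(15 - 4) - 27 ≡ 26. → (4, 26)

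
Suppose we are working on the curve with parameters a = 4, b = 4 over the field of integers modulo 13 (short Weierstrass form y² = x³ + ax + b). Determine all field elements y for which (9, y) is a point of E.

none

x³ + 4x + 4 = 769 ≡ 2 (mod 13).
2 is a non-residue mod 13; no y exists.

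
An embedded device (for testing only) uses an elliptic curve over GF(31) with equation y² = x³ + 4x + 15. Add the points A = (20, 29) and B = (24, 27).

(26, 5)

(20, 29) + (24, 27). λ = (27 - 29)/(24 - 20) ≡ 29/4 mod 31. 4⁻¹ ≡ 8 (mod 31) since 4·8 = 32 ≡ 1, so λ ≡ 15.
  x = λ² - 20 - 24 = 225 - 44 ≡ 26; y = λ·(20 - 26) - 29 ≡ 5. → (26, 5)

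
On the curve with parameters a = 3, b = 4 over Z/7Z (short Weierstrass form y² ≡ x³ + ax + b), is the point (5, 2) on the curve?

y² = 2² ≡ 4; x³ + 3x + 4 = 144 ≡ 4 (mod 7). 4 = 4.

yes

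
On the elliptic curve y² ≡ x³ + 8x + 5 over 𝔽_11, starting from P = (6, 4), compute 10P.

O

Double-and-add on 10 = (1010)₂. Start with P = (6, 4) for the leading 1-bit.
double: tangent at (6, 4): λ = (3·6² + 8)/(2·4) ≡ 6/8. 8⁻¹ ≡ 7 (mod 11), so λ ≡ 6·7 ≡ 9.
  x = λ² - 6 - 6 = 81 - 12 ≡ 3; y = λ·(6 - 3) - 4 ≡ 1. → (3, 1)
double: tangent at (3, 1): λ = (3·3² + 8)/(2·1) ≡ 2/2. 2⁻¹ ≡ 6 (mod 11), so λ ≡ 2·6 ≡ 1.
  x = λ² - 3 - 3 = 1 - 6 ≡ 6; y = λ·(3 - 6) - 1 ≡ 7. → (6, 7)
add P: (6, 7) + (6, 4): same x and y₁ ≡ -y₂, so the sum is O.
double: O + O = O (identity).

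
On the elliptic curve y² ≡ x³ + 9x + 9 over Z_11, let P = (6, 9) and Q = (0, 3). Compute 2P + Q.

First 2P:
Repeated addition: build up to 2P.
2P: tangent at (6, 9): λ = (3·6² + 9)/(2·9) ≡ 7/7. 7⁻¹ ≡ 8 (mod 11), so λ ≡ 7·8 ≡ 1.
  x = λ² - 6 - 6 = 1 - 12 ≡ 0; y = λ·(6 - 0) - 9 ≡ 8. → (0, 8)
2P = (0, 8).
Finally 2P + Q:
(0, 8) + (0, 3): same x and y₁ ≡ -y₂, so the sum is O.

O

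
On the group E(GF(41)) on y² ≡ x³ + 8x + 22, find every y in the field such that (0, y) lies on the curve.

none

x³ + 8x + 22 = 22 ≡ 22 (mod 41).
22 is a non-residue mod 41; no y exists.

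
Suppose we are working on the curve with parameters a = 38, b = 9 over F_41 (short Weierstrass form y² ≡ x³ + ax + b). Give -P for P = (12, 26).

-(12, 26) = (12, -26 mod 41) = (12, 15).

(12, 15)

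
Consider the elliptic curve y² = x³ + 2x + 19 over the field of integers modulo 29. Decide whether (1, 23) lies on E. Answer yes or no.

no

y² = 23² ≡ 7; x³ + 2x + 19 = 22 ≡ 22 (mod 29). 7 ≠ 22.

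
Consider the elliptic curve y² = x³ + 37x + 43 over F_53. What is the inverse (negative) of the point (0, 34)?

-(0, 34) = (0, -34 mod 53) = (0, 19).

(0, 19)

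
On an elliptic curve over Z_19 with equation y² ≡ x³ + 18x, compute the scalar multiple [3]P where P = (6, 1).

Repeated addition: build up to 3P.
2P: tangent at (6, 1): λ = (3·6² + 18)/(2·1) ≡ 12/2. 2⁻¹ ≡ 10 (mod 19) since 2·10 = 20 ≡ 1, so λ ≡ 12·10 ≡ 6.
  x = λ² - 6 - 6 = 36 - 12 ≡ 5; y = λ·(6 - 5) - 1 ≡ 5. → (5, 5)
3P: (5, 5) + (6, 1). λ = (1 - 5)/(6 - 5) ≡ 15/1 mod 19. 1⁻¹ ≡ 1 (mod 19) since 1·1 = 1 ≡ 1, so λ ≡ 15.
  x = λ² - 5 - 6 = 225 - 11 ≡ 5; y = λ·(5 - 5) - 5 ≡ 14. → (5, 14)

(5, 14)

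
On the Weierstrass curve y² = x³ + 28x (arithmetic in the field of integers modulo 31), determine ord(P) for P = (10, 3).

2P: tangent at (10, 3): λ = (3·10² + 28)/(2·3) ≡ 18/6. 6⁻¹ ≡ 26 (mod 31), so λ ≡ 18·26 ≡ 3.
  x = λ² - 10 - 10 = 9 - 20 ≡ 20; y = λ·(10 - 20) - 3 ≡ 29. → (20, 29)
3P: (20, 29) + (10, 3). λ = (3 - 29)/(10 - 20) ≡ 5/21 mod 31. 21⁻¹ ≡ 3 (mod 31), so λ ≡ 15.
  x = λ² - 20 - 10 = 225 - 30 ≡ 9; y = λ·(20 - 9) - 29 ≡ 12. → (9, 12)
4P: (9, 12) + (10, 3). λ = (3 - 12)/(10 - 9) ≡ 22/1 mod 31. 1⁻¹ ≡ 1 (mod 31), so λ ≡ 22.
  x = λ² - 9 - 10 = 484 - 19 ≡ 0; y = λ·(9 - 0) - 12 ≡ 0. → (0, 0)
5P: (0, 0) + (10, 3). λ = (3 - 0)/(10 - 0) ≡ 3/10 mod 31. 10⁻¹ ≡ 28 (mod 31) since 10·28 = 280 ≡ 1, so λ ≡ 22.
  x = λ² - 0 - 10 = 484 - 10 ≡ 9; y = λ·(0 - 9) - 0 ≡ 19. → (9, 19)
6P: (9, 19) + (10, 3). λ = (3 - 19)/(10 - 9) ≡ 15/1 mod 31. 1⁻¹ ≡ 1 (mod 31) since 1·1 = 1 ≡ 1, so λ ≡ 15.
  x = λ² - 9 - 10 = 225 - 19 ≡ 20; y = λ·(9 - 20) - 19 ≡ 2. → (20, 2)
7P: (20, 2) + (10, 3). λ = (3 - 2)/(10 - 20) ≡ 1/21 mod 31. 21⁻¹ ≡ 3 (mod 31), so λ ≡ 3.
  x = λ² - 20 - 10 = 9 - 30 ≡ 10; y = λ·(20 - 10) - 2 ≡ 28. → (10, 28)
8P: (10, 28) + (10, 3): same x and y₁ ≡ -y₂, so the sum is ∞.
8P = ∞, so the order is 8.

8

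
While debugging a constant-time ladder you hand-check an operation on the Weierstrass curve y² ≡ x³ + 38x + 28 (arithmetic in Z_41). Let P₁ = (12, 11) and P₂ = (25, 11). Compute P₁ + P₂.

(4, 30)

(12, 11) + (25, 11). λ = (11 - 11)/(25 - 12) ≡ 0/13 mod 41. 13⁻¹ ≡ 19 (mod 41) since 13·19 = 247 ≡ 1, so λ ≡ 0.
  x = λ² - 12 - 25 = 0 - 37 ≡ 4; y = λ·(12 - 4) - 11 ≡ 30. → (4, 30)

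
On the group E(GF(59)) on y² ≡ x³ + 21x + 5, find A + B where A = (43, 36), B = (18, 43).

(43, 36) + (18, 43). λ = (43 - 36)/(18 - 43) ≡ 7/34 mod 59. 34⁻¹ ≡ 33 (mod 59) since 34·33 = 1122 ≡ 1, so λ ≡ 54.
  x = λ² - 43 - 18 = 2916 - 61 ≡ 23; y = λ·(43 - 23) - 36 ≡ 41. → (23, 41)

(23, 41)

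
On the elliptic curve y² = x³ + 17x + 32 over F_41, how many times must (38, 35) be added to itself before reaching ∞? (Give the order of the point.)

2P: tangent at (38, 35): λ = (3·38² + 17)/(2·35) ≡ 3/29. 29⁻¹ ≡ 17 (mod 41), so λ ≡ 3·17 ≡ 10.
  x = λ² - 38 - 38 = 100 - 76 ≡ 24; y = λ·(38 - 24) - 35 ≡ 23. → (24, 23)
3P: (24, 23) + (38, 35). λ = (35 - 23)/(38 - 24) ≡ 12/14 mod 41. 14⁻¹ ≡ 3 (mod 41), so λ ≡ 36.
  x = λ² - 24 - 38 = 1296 - 62 ≡ 4; y = λ·(24 - 4) - 23 ≡ 0. → (4, 0)
4P: (4, 0) + (38, 35). λ = (35 - 0)/(38 - 4) ≡ 35/34 mod 41. 34⁻¹ ≡ 35 (mod 41), so λ ≡ 36.
  x = λ² - 4 - 38 = 1296 - 42 ≡ 24; y = λ·(4 - 24) - 0 ≡ 18. → (24, 18)
5P: (24, 18) + (38, 35). λ = (35 - 18)/(38 - 24) ≡ 17/14 mod 41. 14⁻¹ ≡ 3 (mod 41), so λ ≡ 10.
  x = λ² - 24 - 38 = 100 - 62 ≡ 38; y = λ·(24 - 38) - 18 ≡ 6. → (38, 6)
6P: (38, 6) + (38, 35): same x and y₁ ≡ -y₂, so the sum is ∞.
6P = ∞, so the order is 6.

6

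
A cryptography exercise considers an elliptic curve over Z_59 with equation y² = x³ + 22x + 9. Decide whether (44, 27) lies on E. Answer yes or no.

y² = 27² ≡ 21; x³ + 22x + 9 = 86161 ≡ 21 (mod 59). 21 = 21.

yes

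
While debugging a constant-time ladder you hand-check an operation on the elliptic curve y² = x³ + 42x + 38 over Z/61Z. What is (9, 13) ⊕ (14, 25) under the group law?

(34, 49)

(9, 13) + (14, 25). λ = (25 - 13)/(14 - 9) ≡ 12/5 mod 61. 5⁻¹ ≡ 49 (mod 61), so λ ≡ 39.
  x = λ² - 9 - 14 = 1521 - 23 ≡ 34; y = λ·(9 - 34) - 13 ≡ 49. → (34, 49)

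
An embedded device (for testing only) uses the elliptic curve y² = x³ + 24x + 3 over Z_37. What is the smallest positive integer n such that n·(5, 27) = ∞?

7

2P: tangent at (5, 27): λ = (3·5² + 24)/(2·27) ≡ 25/17. 17⁻¹ ≡ 24 (mod 37), so λ ≡ 25·24 ≡ 8.
  x = λ² - 5 - 5 = 64 - 10 ≡ 17; y = λ·(5 - 17) - 27 ≡ 25. → (17, 25)
3P: (17, 25) + (5, 27). λ = (27 - 25)/(5 - 17) ≡ 2/25 mod 37. 25⁻¹ ≡ 3 (mod 37), so λ ≡ 6.
  x = λ² - 17 - 5 = 36 - 22 ≡ 14; y = λ·(17 - 14) - 25 ≡ 30. → (14, 30)
4P: (14, 30) + (5, 27). λ = (27 - 30)/(5 - 14) ≡ 34/28 mod 37. 28⁻¹ ≡ 4 (mod 37), so λ ≡ 25.
  x = λ² - 14 - 5 = 625 - 19 ≡ 14; y = λ·(14 - 14) - 30 ≡ 7. → (14, 7)
5P: (14, 7) + (5, 27). λ = (27 - 7)/(5 - 14) ≡ 20/28 mod 37. 28⁻¹ ≡ 4 (mod 37) since 28·4 = 112 ≡ 1, so λ ≡ 6.
  x = λ² - 14 - 5 = 36 - 19 ≡ 17; y = λ·(14 - 17) - 7 ≡ 12. → (17, 12)
6P: (17, 12) + (5, 27). λ = (27 - 12)/(5 - 17) ≡ 15/25 mod 37. 25⁻¹ ≡ 3 (mod 37), so λ ≡ 8.
  x = λ² - 17 - 5 = 64 - 22 ≡ 5; y = λ·(17 - 5) - 12 ≡ 10. → (5, 10)
7P: (5, 10) + (5, 27): same x and y₁ ≡ -y₂, so the sum is ∞.
7P = ∞, so the order is 7.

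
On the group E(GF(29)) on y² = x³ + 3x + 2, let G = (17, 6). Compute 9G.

Repeated addition: build up to 9G.
2G: tangent at (17, 6): λ = (3·17² + 3)/(2·6) ≡ 0/12. 12⁻¹ ≡ 17 (mod 29) since 12·17 = 204 ≡ 1, so λ ≡ 0·17 ≡ 0.
  x = λ² - 17 - 17 = 0 - 34 ≡ 24; y = λ·(17 - 24) - 6 ≡ 23. → (24, 23)
3G: (24, 23) + (17, 6). λ = (6 - 23)/(17 - 24) ≡ 12/22 mod 29. 22⁻¹ ≡ 4 (mod 29), so λ ≡ 19.
  x = λ² - 24 - 17 = 361 - 41 ≡ 1; y = λ·(24 - 1) - 23 ≡ 8. → (1, 8)
4G: (1, 8) + (17, 6). λ = (6 - 8)/(17 - 1) ≡ 27/16 mod 29. 16⁻¹ ≡ 20 (mod 29), so λ ≡ 18.
  x = λ² - 1 - 17 = 324 - 18 ≡ 16; y = λ·(1 - 16) - 8 ≡ 12. → (16, 12)
5G: (16, 12) + (17, 6). λ = (6 - 12)/(17 - 16) ≡ 23/1 mod 29. 1⁻¹ ≡ 1 (mod 29), so λ ≡ 23.
  x = λ² - 16 - 17 = 529 - 33 ≡ 3; y = λ·(16 - 3) - 12 ≡ 26. → (3, 26)
6G: (3, 26) + (17, 6). λ = (6 - 26)/(17 - 3) ≡ 9/14 mod 29. 14⁻¹ ≡ 27 (mod 29) since 14·27 = 378 ≡ 1, so λ ≡ 11.
  x = λ² - 3 - 17 = 121 - 20 ≡ 14; y = λ·(3 - 14) - 26 ≡ 27. → (14, 27)
7G: (14, 27) + (17, 6). λ = (6 - 27)/(17 - 14) ≡ 8/3 mod 29. 3⁻¹ ≡ 10 (mod 29), so λ ≡ 22.
  x = λ² - 14 - 17 = 484 - 31 ≡ 18; y = λ·(14 - 18) - 27 ≡ 1. → (18, 1)
8G: (18, 1) + (17, 6). λ = (6 - 1)/(17 - 18) ≡ 5/28 mod 29. 28⁻¹ ≡ 28 (mod 29), so λ ≡ 24.
  x = λ² - 18 - 17 = 576 - 35 ≡ 19; y = λ·(18 - 19) - 1 ≡ 4. → (19, 4)
9G: (19, 4) + (17, 6). λ = (6 - 4)/(17 - 19) ≡ 2/27 mod 29. 27⁻¹ ≡ 14 (mod 29), so λ ≡ 28.
  x = λ² - 19 - 17 = 784 - 36 ≡ 23; y = λ·(19 - 23) - 4 ≡ 0. → (23, 0)

(23, 0)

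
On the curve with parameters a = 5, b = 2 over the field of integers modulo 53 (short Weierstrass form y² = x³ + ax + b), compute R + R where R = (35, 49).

tangent at (35, 49): λ = (3·35² + 5)/(2·49) ≡ 23/45. 45⁻¹ ≡ 33 (mod 53) since 45·33 = 1485 ≡ 1, so λ ≡ 23·33 ≡ 17.
  x = λ² - 35 - 35 = 289 - 70 ≡ 7; y = λ·(35 - 7) - 49 ≡ 3. → (7, 3)

(7, 3)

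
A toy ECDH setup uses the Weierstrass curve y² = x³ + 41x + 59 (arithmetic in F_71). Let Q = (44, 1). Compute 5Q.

Double-and-add on 5 = (101)₂. Start with Q = (44, 1) for the leading 1-bit.
double: tangent at (44, 1): λ = (3·44² + 41)/(2·1) ≡ 27/2. 2⁻¹ ≡ 36 (mod 71), so λ ≡ 27·36 ≡ 49.
  x = λ² - 44 - 44 = 2401 - 88 ≡ 41; y = λ·(44 - 41) - 1 ≡ 4. → (41, 4)
double: tangent at (41, 4): λ = (3·41² + 41)/(2·4) ≡ 43/8. 8⁻¹ ≡ 9 (mod 71) since 8·9 = 72 ≡ 1, so λ ≡ 43·9 ≡ 32.
  x = λ² - 41 - 41 = 1024 - 82 ≡ 19; y = λ·(41 - 19) - 4 ≡ 61. → (19, 61)
add Q: (19, 61) + (44, 1). λ = (1 - 61)/(44 - 19) ≡ 11/25 mod 71. 25⁻¹ ≡ 54 (mod 71) since 25·54 = 1350 ≡ 1, so λ ≡ 26.
  x = λ² - 19 - 44 = 676 - 63 ≡ 45; y = λ·(19 - 45) - 61 ≡ 44. → (45, 44)

(45, 44)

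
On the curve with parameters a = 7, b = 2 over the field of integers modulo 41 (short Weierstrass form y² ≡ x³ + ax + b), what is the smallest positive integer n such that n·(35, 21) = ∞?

3

2P: tangent at (35, 21): λ = (3·35² + 7)/(2·21) ≡ 33/1. 1⁻¹ ≡ 1 (mod 41) since 1·1 = 1 ≡ 1, so λ ≡ 33·1 ≡ 33.
  x = λ² - 35 - 35 = 1089 - 70 ≡ 35; y = λ·(35 - 35) - 21 ≡ 20. → (35, 20)
3P: (35, 20) + (35, 21): same x and y₁ ≡ -y₂, so the sum is ∞.
3P = ∞, so the order is 3.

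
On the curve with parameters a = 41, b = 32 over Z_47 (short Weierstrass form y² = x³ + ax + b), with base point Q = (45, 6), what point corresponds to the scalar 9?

Double-and-add on 9 = (1001)₂. Start with Q = (45, 6) for the leading 1-bit.
double: tangent at (45, 6): λ = (3·45² + 41)/(2·6) ≡ 6/12. 12⁻¹ ≡ 4 (mod 47), so λ ≡ 6·4 ≡ 24.
  x = λ² - 45 - 45 = 576 - 90 ≡ 16; y = λ·(45 - 16) - 6 ≡ 32. → (16, 32)
double: tangent at (16, 32): λ = (3·16² + 41)/(2·32) ≡ 10/17. 17⁻¹ ≡ 36 (mod 47), so λ ≡ 10·36 ≡ 31.
  x = λ² - 16 - 16 = 961 - 32 ≡ 36; y = λ·(16 - 36) - 32 ≡ 6. → (36, 6)
double: tangent at (36, 6): λ = (3·36² + 41)/(2·6) ≡ 28/12. 12⁻¹ ≡ 4 (mod 47), so λ ≡ 28·4 ≡ 18.
  x = λ² - 36 - 36 = 324 - 72 ≡ 17; y = λ·(36 - 17) - 6 ≡ 7. → (17, 7)
add Q: (17, 7) + (45, 6). λ = (6 - 7)/(45 - 17) ≡ 46/28 mod 47. 28⁻¹ ≡ 42 (mod 47), so λ ≡ 5.
  x = λ² - 17 - 45 = 25 - 62 ≡ 10; y = λ·(17 - 10) - 7 ≡ 28. → (10, 28)

(10, 28)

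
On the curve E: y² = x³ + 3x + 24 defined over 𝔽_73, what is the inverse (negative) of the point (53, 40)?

(53, 33)

-(53, 40) = (53, -40 mod 73) = (53, 33).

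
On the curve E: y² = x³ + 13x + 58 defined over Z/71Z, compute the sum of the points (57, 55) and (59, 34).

(12, 5)

(57, 55) + (59, 34). λ = (34 - 55)/(59 - 57) ≡ 50/2 mod 71. 2⁻¹ ≡ 36 (mod 71), so λ ≡ 25.
  x = λ² - 57 - 59 = 625 - 116 ≡ 12; y = λ·(57 - 12) - 55 ≡ 5. → (12, 5)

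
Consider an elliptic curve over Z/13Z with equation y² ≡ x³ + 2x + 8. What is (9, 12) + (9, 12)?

tangent at (9, 12): λ = (3·9² + 2)/(2·12) ≡ 11/11. 11⁻¹ ≡ 6 (mod 13) since 11·6 = 66 ≡ 1, so λ ≡ 11·6 ≡ 1.
  x = λ² - 9 - 9 = 1 - 18 ≡ 9; y = λ·(9 - 9) - 12 ≡ 1. → (9, 1)

(9, 1)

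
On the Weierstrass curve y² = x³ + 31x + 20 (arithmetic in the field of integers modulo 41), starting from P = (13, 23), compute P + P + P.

(10, 10)

Repeated addition: build up to 3P.
2P: tangent at (13, 23): λ = (3·13² + 31)/(2·23) ≡ 5/5. 5⁻¹ ≡ 33 (mod 41), so λ ≡ 5·33 ≡ 1.
  x = λ² - 13 - 13 = 1 - 26 ≡ 16; y = λ·(13 - 16) - 23 ≡ 15. → (16, 15)
3P: (16, 15) + (13, 23). λ = (23 - 15)/(13 - 16) ≡ 8/38 mod 41. 38⁻¹ ≡ 27 (mod 41) since 38·27 = 1026 ≡ 1, so λ ≡ 11.
  x = λ² - 16 - 13 = 121 - 29 ≡ 10; y = λ·(16 - 10) - 15 ≡ 10. → (10, 10)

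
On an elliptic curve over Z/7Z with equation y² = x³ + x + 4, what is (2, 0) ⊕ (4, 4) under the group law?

(5, 1)

(2, 0) + (4, 4). λ = (4 - 0)/(4 - 2) ≡ 4/2 mod 7. 2⁻¹ ≡ 4 (mod 7), so λ ≡ 2.
  x = λ² - 2 - 4 = 4 - 6 ≡ 5; y = λ·(2 - 5) - 0 ≡ 1. → (5, 1)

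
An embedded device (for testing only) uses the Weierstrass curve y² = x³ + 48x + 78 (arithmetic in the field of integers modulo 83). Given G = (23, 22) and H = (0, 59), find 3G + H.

First 3G:
Repeated addition: build up to 3G.
2G: tangent at (23, 22): λ = (3·23² + 48)/(2·22) ≡ 58/44. 44⁻¹ ≡ 17 (mod 83) since 44·17 = 748 ≡ 1, so λ ≡ 58·17 ≡ 73.
  x = λ² - 23 - 23 = 5329 - 46 ≡ 54; y = λ·(23 - 54) - 22 ≡ 39. → (54, 39)
3G: (54, 39) + (23, 22). λ = (22 - 39)/(23 - 54) ≡ 66/52 mod 83. 52⁻¹ ≡ 8 (mod 83), so λ ≡ 30.
  x = λ² - 54 - 23 = 900 - 77 ≡ 76; y = λ·(54 - 76) - 39 ≡ 48. → (76, 48)
3G = (76, 48).
Finally 3G + H:
(76, 48) + (0, 59). λ = (59 - 48)/(0 - 76) ≡ 11/7 mod 83. 7⁻¹ ≡ 12 (mod 83), so λ ≡ 49.
  x = λ² - 76 - 0 = 2401 - 76 ≡ 1; y = λ·(76 - 1) - 48 ≡ 58. → (1, 58)

(1, 58)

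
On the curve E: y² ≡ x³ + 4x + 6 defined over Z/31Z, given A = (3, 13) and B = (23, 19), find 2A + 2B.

(19, 11)

First 2A:
Repeated addition: build up to 2A.
2A: tangent at (3, 13): λ = (3·3² + 4)/(2·13) ≡ 0/26. 26⁻¹ ≡ 6 (mod 31) since 26·6 = 156 ≡ 1, so λ ≡ 0·6 ≡ 0.
  x = λ² - 3 - 3 = 0 - 6 ≡ 25; y = λ·(3 - 25) - 13 ≡ 18. → (25, 18)
2A = (25, 18).
Next 2B:
Repeated addition: build up to 2B.
2B: tangent at (23, 19): λ = (3·23² + 4)/(2·19) ≡ 10/7. 7⁻¹ ≡ 9 (mod 31), so λ ≡ 10·9 ≡ 28.
  x = λ² - 23 - 23 = 784 - 46 ≡ 25; y = λ·(23 - 25) - 19 ≡ 18. → (25, 18)
2B = (25, 18).
Finally 2A + 2B:
tangent at (25, 18): λ = (3·25² + 4)/(2·18) ≡ 19/5. 5⁻¹ ≡ 25 (mod 31), so λ ≡ 19·25 ≡ 10.
  x = λ² - 25 - 25 = 100 - 50 ≡ 19; y = λ·(25 - 19) - 18 ≡ 11. → (19, 11)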